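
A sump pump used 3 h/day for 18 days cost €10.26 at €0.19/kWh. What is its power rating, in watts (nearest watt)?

1000 W

Energy = €10.26 ÷ €0.19/kWh = 54 kWh
Runtime = 3 h/day × 18 days = 54 h
Power = 54 kWh ÷ 54 h = 1 kW = 1000 W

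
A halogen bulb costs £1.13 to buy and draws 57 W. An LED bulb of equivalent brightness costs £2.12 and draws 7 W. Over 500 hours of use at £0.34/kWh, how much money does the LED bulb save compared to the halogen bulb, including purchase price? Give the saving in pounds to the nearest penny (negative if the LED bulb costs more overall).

halogen bulb: £1.13 + (57/1000) kW × 500 h × £0.34 = £1.13 + £9.69 = £10.82
LED bulb: £2.12 + (7/1000) kW × 500 h × £0.34 = £2.12 + £1.19 = £3.31
Saving = £10.82 − £3.31 = £7.51

£7.51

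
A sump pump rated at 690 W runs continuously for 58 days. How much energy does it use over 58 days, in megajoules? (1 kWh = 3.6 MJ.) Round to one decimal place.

3457.7 MJ

Runtime = 24 h × 58 = 1392 h
Energy = 0.69 kW × 1392 h = 960.48 kWh
= 960.48 × 3.6 MJ = 3457.7 MJ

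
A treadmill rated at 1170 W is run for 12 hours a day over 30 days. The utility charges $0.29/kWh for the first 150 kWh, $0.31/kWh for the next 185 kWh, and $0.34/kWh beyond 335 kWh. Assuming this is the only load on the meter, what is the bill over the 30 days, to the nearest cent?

Runtime = 12 h/day × 30 days = 360 h
Energy = 1.17 kW × 360 h = 421.2 kWh
Tier 1 (0–150 kWh): 150 × $0.29 = $43.5
Tier 2 (150–335 kWh): 185 × $0.31 = $57.35
Above 335 kWh: 86.2 × $0.34 = $29.308
Bill = $130.16

$130.16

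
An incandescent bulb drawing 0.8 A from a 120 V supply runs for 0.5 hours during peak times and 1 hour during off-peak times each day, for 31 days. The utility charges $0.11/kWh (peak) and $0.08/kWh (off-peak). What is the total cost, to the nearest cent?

$0.40

Power = 0.8 A × 120 V = 96 W = 0.096 kW
Peak energy = 0.096 kW × 0.5 h × 31 = 1.488 kWh
Off-peak energy = 0.096 kW × 1 h × 31 = 2.976 kWh
Cost = 1.488 × $0.11 + 2.976 × $0.08 = $0.16368 + $0.23808 = $0.40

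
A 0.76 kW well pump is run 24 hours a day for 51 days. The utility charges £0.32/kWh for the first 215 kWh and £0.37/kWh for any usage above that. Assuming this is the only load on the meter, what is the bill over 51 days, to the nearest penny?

£333.44

Runtime = 24 h × 51 = 1224 h
Energy = 0.76 kW × 1224 h = 930.24 kWh
Tier 1 (0–215 kWh): 215 × £0.32 = £68.8
Above 215 kWh: 715.24 × £0.37 = £264.6388
Bill = £333.44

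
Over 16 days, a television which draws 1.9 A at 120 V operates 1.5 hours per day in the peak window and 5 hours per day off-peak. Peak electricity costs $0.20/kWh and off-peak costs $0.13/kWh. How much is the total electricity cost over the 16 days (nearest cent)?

Power = 1.9 A × 120 V = 228 W = 0.228 kW
Peak energy = 0.228 kW × 1.5 h × 16 = 5.472 kWh
Off-peak energy = 0.228 kW × 5 h × 16 = 18.24 kWh
Cost = 5.472 × $0.20 + 18.24 × $0.13 = $1.0944 + $2.3712 = $3.47

$3.47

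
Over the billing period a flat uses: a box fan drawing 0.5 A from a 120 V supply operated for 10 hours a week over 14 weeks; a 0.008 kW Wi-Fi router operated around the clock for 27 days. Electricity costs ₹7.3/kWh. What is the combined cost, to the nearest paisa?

box fan: Power = 0.5 A × 120 V = 60 W = 0.06 kW
box fan: Runtime = 10 h/week × 14 weeks = 140 h
box fan: 0.06 kW × 140 h = 8.4 kWh
Wi-Fi router: Runtime = 24 h × 27 = 648 h
Wi-Fi router: 0.008 kW × 648 h = 5.184 kWh
Total energy = 13.584 kWh
Cost = 13.584 × ₹7.3 = ₹99.16

₹99.16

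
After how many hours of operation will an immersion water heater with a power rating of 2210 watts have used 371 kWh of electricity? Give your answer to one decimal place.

Hours = 371 kWh ÷ 2.21 kW = 167.9 h

167.9 h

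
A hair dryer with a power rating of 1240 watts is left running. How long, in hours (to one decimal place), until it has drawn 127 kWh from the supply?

102.4 h

Hours = 127 kWh ÷ 1.24 kW = 102.4 h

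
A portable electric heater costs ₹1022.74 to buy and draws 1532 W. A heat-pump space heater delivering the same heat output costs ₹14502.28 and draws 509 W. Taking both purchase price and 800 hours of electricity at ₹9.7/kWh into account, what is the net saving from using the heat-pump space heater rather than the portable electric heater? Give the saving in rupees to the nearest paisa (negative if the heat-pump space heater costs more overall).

-₹5541.06

portable electric heater: ₹1022.74 + (1532/1000) kW × 800 h × ₹9.7 = ₹1022.74 + ₹11888.32 = ₹12911.06
heat-pump space heater: ₹14502.28 + (509/1000) kW × 800 h × ₹9.7 = ₹14502.28 + ₹3949.84 = ₹18452.12
Saving = ₹12911.06 − ₹18452.12 = −₹5541.06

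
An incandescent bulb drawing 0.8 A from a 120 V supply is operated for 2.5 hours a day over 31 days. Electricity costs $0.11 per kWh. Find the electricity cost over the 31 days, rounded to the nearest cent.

Power = 0.8 A × 120 V = 96 W = 0.096 kW
Runtime = 2.5 h/day × 31 days = 77.5 h
Energy = 0.096 kW × 77.5 h = 7.44 kWh
Cost = 7.44 kWh × $0.11/kWh = $0.82

$0.82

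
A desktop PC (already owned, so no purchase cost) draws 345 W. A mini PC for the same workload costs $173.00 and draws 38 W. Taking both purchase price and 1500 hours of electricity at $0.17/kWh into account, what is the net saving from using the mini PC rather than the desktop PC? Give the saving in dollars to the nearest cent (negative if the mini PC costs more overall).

-$94.72

desktop PC: $0.00 + (345/1000) kW × 1500 h × $0.17 = $0.00 + $87.975 = $87.975
mini PC: $173.00 + (38/1000) kW × 1500 h × $0.17 = $173.00 + $9.69 = $182.69
Saving = $87.975 − $182.69 = −$94.715 → -$94.72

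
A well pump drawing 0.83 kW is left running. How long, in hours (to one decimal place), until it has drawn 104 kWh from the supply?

125.3 h

Hours = 104 kWh ÷ 0.83 kW = 125.3 h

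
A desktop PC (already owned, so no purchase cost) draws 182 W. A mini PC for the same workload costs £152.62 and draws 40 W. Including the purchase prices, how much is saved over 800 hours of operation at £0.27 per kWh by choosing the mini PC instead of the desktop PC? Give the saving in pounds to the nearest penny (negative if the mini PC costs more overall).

-£121.95

desktop PC: £0.00 + (182/1000) kW × 800 h × £0.27 = £0.00 + £39.312 = £39.312
mini PC: £152.62 + (40/1000) kW × 800 h × £0.27 = £152.62 + £8.64 = £161.26
Saving = £39.312 − £161.26 = −£121.948 → -£121.95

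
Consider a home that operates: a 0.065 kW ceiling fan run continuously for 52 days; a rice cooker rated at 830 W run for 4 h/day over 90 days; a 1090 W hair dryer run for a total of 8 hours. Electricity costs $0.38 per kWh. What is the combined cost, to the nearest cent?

$147.68

ceiling fan: Runtime = 24 h × 52 = 1248 h
ceiling fan: 0.065 kW × 1248 h = 81.12 kWh
rice cooker: Runtime = 4 h/day × 90 days = 360 h
rice cooker: 0.83 kW × 360 h = 298.8 kWh
hair dryer: 1.09 kW × 8 h = 8.72 kWh
Total energy = 388.64 kWh
Cost = 388.64 × $0.38 = $147.68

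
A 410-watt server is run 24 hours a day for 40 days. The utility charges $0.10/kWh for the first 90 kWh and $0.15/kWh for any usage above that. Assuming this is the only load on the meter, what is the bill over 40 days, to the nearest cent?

$54.54

Runtime = 24 h × 40 = 960 h
Energy = 0.41 kW × 960 h = 393.6 kWh
Tier 1 (0–90 kWh): 90 × $0.10 = $9
Above 90 kWh: 303.6 × $0.15 = $45.54
Bill = $54.54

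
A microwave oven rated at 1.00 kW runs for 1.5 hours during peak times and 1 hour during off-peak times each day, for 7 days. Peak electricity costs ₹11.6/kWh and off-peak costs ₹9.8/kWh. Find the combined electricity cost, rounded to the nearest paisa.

₹190.40

Peak energy = 1 kW × 1.5 h × 7 = 10.5 kWh
Off-peak energy = 1 kW × 1 h × 7 = 7 kWh
Cost = 10.5 × ₹11.6 + 7 × ₹9.8 = ₹121.8 + ₹68.6 = ₹190.40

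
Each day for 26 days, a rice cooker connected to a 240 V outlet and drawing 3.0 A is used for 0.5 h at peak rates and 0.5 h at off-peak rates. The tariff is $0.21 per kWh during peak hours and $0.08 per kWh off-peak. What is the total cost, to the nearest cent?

$2.71

Power = 3.0 A × 240 V = 720 W = 0.72 kW
Peak energy = 0.72 kW × 0.5 h × 26 = 9.36 kWh
Off-peak energy = 0.72 kW × 0.5 h × 26 = 9.36 kWh
Cost = 9.36 × $0.21 + 9.36 × $0.08 = $1.9656 + $0.7488 = $2.71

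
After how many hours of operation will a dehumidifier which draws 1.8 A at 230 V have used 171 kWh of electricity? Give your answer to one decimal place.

413.0 h

Power = 1.8 A × 230 V = 414 W = 0.414 kW
Hours = 171 kWh ÷ 0.414 kW = 413.0 h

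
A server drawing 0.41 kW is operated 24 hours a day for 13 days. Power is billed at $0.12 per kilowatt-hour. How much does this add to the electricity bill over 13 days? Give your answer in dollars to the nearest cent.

Runtime = 24 h × 13 = 312 h
Energy = 0.41 kW × 312 h = 127.92 kWh
Cost = 127.92 kWh × $0.12/kWh = $15.35

$15.35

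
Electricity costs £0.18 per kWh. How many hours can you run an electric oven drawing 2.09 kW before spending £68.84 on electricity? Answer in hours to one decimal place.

Energy available = £68.84 ÷ £0.18/kWh = 382.4444 kWh
Hours = 382.4444 kWh ÷ 2.09 kW = 183.0 h

183.0 h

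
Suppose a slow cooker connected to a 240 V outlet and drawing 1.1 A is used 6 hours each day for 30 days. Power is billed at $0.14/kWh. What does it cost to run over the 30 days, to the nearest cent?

$6.65

Power = 1.1 A × 240 V = 264 W = 0.264 kW
Runtime = 6 h/day × 30 days = 180 h
Energy = 0.264 kW × 180 h = 47.52 kWh
Cost = 47.52 kWh × $0.14/kWh = $6.65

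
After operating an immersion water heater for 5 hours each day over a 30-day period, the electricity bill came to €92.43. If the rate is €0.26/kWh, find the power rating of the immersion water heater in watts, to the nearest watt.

Energy = €92.43 ÷ €0.26/kWh = 355.5 kWh
Runtime = 5 h/day × 30 days = 150 h
Power = 355.5 kWh ÷ 150 h = 2.37 kW = 2370 W

2370 W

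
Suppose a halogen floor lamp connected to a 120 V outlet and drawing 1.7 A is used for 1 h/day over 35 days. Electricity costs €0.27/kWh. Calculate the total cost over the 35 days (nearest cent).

Power = 1.7 A × 120 V = 204 W = 0.204 kW
Runtime = 1 h/day × 35 days = 35 h
Energy = 0.204 kW × 35 h = 7.14 kWh
Cost = 7.14 kWh × €0.27/kWh = €1.93

€1.93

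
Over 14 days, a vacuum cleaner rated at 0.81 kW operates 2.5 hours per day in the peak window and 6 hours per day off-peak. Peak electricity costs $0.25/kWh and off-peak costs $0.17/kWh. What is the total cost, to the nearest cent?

$18.65

Peak energy = 0.81 kW × 2.5 h × 14 = 28.35 kWh
Off-peak energy = 0.81 kW × 6 h × 14 = 68.04 kWh
Cost = 28.35 × $0.25 + 68.04 × $0.17 = $7.0875 + $11.5668 = $18.65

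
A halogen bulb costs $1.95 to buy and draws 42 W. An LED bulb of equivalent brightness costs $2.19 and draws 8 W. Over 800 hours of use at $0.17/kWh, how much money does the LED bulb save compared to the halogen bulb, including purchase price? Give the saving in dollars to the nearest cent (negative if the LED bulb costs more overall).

$4.38

halogen bulb: $1.95 + (42/1000) kW × 800 h × $0.17 = $1.95 + $5.712 = $7.662
LED bulb: $2.19 + (8/1000) kW × 800 h × $0.17 = $2.19 + $1.088 = $3.278
Saving = $7.662 − $3.278 = $4.384 → $4.38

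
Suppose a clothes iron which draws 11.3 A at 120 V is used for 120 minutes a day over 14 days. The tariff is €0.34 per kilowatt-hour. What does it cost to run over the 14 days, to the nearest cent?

€12.91

Power = 11.3 A × 120 V = 1356 W = 1.356 kW
Runtime = 120 min × 14 = 1680 min = 28 h
Energy = 1.356 kW × 28 h = 37.968 kWh
Cost = 37.968 kWh × €0.34/kWh = €12.91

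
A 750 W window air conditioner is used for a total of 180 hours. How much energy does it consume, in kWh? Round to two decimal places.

Energy = 0.75 kW × 180 h = 135 kWh

135.00 kWh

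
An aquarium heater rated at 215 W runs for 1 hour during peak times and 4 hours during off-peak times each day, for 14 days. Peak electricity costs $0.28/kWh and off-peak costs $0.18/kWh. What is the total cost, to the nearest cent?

$3.01

Peak energy = 0.215 kW × 1 h × 14 = 3.01 kWh
Off-peak energy = 0.215 kW × 4 h × 14 = 12.04 kWh
Cost = 3.01 × $0.28 + 12.04 × $0.18 = $0.8428 + $2.1672 = $3.01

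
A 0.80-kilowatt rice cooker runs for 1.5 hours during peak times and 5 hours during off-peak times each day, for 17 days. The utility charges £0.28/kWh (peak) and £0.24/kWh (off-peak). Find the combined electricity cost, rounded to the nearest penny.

Peak energy = 0.8 kW × 1.5 h × 17 = 20.4 kWh
Off-peak energy = 0.8 kW × 5 h × 17 = 68 kWh
Cost = 20.4 × £0.28 + 68 × £0.24 = £5.712 + £16.32 = £22.03

£22.03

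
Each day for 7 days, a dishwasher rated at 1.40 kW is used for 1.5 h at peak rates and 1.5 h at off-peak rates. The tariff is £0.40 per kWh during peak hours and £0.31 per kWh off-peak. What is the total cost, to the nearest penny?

£10.44

Peak energy = 1.4 kW × 1.5 h × 7 = 14.7 kWh
Off-peak energy = 1.4 kW × 1.5 h × 7 = 14.7 kWh
Cost = 14.7 × £0.40 + 14.7 × £0.31 = £5.88 + £4.557 = £10.44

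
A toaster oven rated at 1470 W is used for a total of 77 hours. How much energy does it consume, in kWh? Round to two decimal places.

Energy = 1.47 kW × 77 h = 113.19 kWh

113.19 kWh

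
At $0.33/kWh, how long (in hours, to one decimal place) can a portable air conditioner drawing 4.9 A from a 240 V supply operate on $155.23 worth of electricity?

Power = 4.9 A × 240 V = 1176 W = 1.176 kW
Energy available = $155.23 ÷ $0.33/kWh = 470.3939 kWh
Hours = 470.3939 kWh ÷ 1.176 kW = 400.0 h

400.0 h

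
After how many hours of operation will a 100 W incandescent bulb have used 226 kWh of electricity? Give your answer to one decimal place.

2260.0 h

Hours = 226 kWh ÷ 0.1 kW = 2260.0 h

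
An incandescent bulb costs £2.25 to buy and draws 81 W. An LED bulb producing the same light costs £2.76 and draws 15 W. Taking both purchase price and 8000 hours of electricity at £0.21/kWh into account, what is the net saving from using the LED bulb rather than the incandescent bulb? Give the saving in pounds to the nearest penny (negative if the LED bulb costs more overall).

incandescent bulb: £2.25 + (81/1000) kW × 8000 h × £0.21 = £2.25 + £136.08 = £138.33
LED bulb: £2.76 + (15/1000) kW × 8000 h × £0.21 = £2.76 + £25.2 = £27.96
Saving = £138.33 − £27.96 = £110.37

£110.37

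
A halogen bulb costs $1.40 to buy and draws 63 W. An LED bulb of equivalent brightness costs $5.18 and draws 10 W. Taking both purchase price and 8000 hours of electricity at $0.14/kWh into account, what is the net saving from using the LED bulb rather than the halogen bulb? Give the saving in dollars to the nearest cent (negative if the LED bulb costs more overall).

halogen bulb: $1.40 + (63/1000) kW × 8000 h × $0.14 = $1.40 + $70.56 = $71.96
LED bulb: $5.18 + (10/1000) kW × 8000 h × $0.14 = $5.18 + $11.2 = $16.38
Saving = $71.96 − $16.38 = $55.58

$55.58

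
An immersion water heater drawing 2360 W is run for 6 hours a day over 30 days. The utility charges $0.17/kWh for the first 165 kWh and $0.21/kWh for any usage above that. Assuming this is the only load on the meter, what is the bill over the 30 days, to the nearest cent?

$82.61

Runtime = 6 h/day × 30 days = 180 h
Energy = 2.36 kW × 180 h = 424.8 kWh
Tier 1 (0–165 kWh): 165 × $0.17 = $28.05
Above 165 kWh: 259.8 × $0.21 = $54.558
Bill = $82.61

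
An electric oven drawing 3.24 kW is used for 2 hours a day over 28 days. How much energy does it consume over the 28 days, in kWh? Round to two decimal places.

181.44 kWh

Runtime = 2 h/day × 28 days = 56 h
Energy = 3.24 kW × 56 h = 181.44 kWh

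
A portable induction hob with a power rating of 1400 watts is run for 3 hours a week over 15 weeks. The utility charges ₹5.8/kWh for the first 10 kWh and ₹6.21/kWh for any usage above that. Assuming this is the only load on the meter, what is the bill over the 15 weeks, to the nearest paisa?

Runtime = 3 h/week × 15 weeks = 45 h
Energy = 1.4 kW × 45 h = 63 kWh
Tier 1 (0–10 kWh): 10 × ₹5.8 = ₹58
Above 10 kWh: 53 × ₹6.21 = ₹329.13
Bill = ₹387.13

₹387.13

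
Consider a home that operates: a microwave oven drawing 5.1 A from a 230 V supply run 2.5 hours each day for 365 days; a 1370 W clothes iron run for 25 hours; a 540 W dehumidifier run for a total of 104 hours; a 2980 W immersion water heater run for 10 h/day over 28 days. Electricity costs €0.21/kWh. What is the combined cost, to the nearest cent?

€418.99

microwave oven: Power = 5.1 A × 230 V = 1173 W = 1.173 kW
microwave oven: Runtime = 2.5 h/day × 365 days = 912.5 h
microwave oven: 1.173 kW × 912.5 h = 1070.3625 kWh
clothes iron: 1.37 kW × 25 h = 34.25 kWh
dehumidifier: 0.54 kW × 104 h = 56.16 kWh
immersion water heater: Runtime = 10 h/day × 28 days = 280 h
immersion water heater: 2.98 kW × 280 h = 834.4 kWh
Total energy = 1995.1725 kWh
Cost = 1995.1725 × €0.21 = €418.99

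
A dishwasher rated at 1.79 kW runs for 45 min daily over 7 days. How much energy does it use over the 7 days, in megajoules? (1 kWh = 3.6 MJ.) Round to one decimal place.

Runtime = 45 min × 7 = 315 min = 5.25 h
Energy = 1.79 kW × 5.25 h = 9.3975 kWh
= 9.3975 × 3.6 MJ = 33.8 MJ

33.8 MJ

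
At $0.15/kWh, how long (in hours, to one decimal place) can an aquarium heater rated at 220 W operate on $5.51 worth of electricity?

167.0 h

Energy available = $5.51 ÷ $0.15/kWh = 36.7333 kWh
Hours = 36.7333 kWh ÷ 0.22 kW = 167.0 h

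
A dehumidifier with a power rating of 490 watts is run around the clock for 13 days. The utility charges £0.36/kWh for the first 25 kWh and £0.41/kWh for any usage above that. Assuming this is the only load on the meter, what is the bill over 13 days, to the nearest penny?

£61.43

Runtime = 24 h × 13 = 312 h
Energy = 0.49 kW × 312 h = 152.88 kWh
Tier 1 (0–25 kWh): 25 × £0.36 = £9
Above 25 kWh: 127.88 × £0.41 = £52.4308
Bill = £61.43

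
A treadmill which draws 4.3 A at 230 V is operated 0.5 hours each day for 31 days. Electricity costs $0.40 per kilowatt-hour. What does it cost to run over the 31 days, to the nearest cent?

$6.13

Power = 4.3 A × 230 V = 989 W = 0.989 kW
Runtime = 0.5 h/day × 31 days = 15.5 h
Energy = 0.989 kW × 15.5 h = 15.3295 kWh
Cost = 15.3295 kWh × $0.40/kWh = $6.13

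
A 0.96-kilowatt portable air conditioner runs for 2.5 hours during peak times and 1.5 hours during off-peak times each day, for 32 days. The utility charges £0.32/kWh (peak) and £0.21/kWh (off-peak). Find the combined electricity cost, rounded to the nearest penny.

Peak energy = 0.96 kW × 2.5 h × 32 = 76.8 kWh
Off-peak energy = 0.96 kW × 1.5 h × 32 = 46.08 kWh
Cost = 76.8 × £0.32 + 46.08 × £0.21 = £24.576 + £9.6768 = £34.25

£34.25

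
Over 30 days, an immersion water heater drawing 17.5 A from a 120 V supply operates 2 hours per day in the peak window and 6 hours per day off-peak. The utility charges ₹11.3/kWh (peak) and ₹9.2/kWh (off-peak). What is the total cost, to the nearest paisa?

₹4901.40

Power = 17.5 A × 120 V = 2100 W = 2.1 kW
Peak energy = 2.1 kW × 2 h × 30 = 126 kWh
Off-peak energy = 2.1 kW × 6 h × 30 = 378 kWh
Cost = 126 × ₹11.3 + 378 × ₹9.2 = ₹1423.8 + ₹3477.6 = ₹4901.40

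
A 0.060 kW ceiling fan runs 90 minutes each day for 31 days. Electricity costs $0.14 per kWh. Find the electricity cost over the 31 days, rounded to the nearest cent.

Runtime = 90 min × 31 = 2790 min = 46.5 h
Energy = 0.06 kW × 46.5 h = 2.79 kWh
Cost = 2.79 kWh × $0.14/kWh = $0.39

$0.39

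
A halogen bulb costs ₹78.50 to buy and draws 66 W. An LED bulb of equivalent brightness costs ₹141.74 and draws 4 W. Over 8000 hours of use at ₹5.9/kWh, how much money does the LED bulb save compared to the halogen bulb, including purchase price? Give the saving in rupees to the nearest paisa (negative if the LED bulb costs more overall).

halogen bulb: ₹78.50 + (66/1000) kW × 8000 h × ₹5.9 = ₹78.50 + ₹3115.2 = ₹3193.7
LED bulb: ₹141.74 + (4/1000) kW × 8000 h × ₹5.9 = ₹141.74 + ₹188.8 = ₹330.54
Saving = ₹3193.7 − ₹330.54 = ₹2863.16

₹2863.16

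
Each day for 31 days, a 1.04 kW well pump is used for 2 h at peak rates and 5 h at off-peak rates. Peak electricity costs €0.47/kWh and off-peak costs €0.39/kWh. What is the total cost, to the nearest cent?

€93.17

Peak energy = 1.04 kW × 2 h × 31 = 64.48 kWh
Off-peak energy = 1.04 kW × 5 h × 31 = 161.2 kWh
Cost = 64.48 × €0.47 + 161.2 × €0.39 = €30.3056 + €62.868 = €93.17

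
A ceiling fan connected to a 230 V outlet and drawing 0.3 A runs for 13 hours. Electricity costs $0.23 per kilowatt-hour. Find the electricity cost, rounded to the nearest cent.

Power = 0.3 A × 230 V = 69 W = 0.069 kW
Energy = 0.069 kW × 13 h = 0.897 kWh
Cost = 0.897 kWh × $0.23/kWh = $0.21

$0.21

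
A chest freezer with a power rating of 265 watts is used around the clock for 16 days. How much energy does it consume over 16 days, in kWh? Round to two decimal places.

101.76 kWh

Runtime = 24 h × 16 = 384 h
Energy = 0.265 kW × 384 h = 101.76 kWh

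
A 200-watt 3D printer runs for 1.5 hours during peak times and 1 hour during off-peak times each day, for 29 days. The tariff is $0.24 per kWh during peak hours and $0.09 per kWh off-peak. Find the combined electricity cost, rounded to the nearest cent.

$2.61

Peak energy = 0.2 kW × 1.5 h × 29 = 8.7 kWh
Off-peak energy = 0.2 kW × 1 h × 29 = 5.8 kWh
Cost = 8.7 × $0.24 + 5.8 × $0.09 = $2.088 + $0.522 = $2.61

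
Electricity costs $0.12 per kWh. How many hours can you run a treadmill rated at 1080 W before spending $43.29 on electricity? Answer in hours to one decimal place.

Energy available = $43.29 ÷ $0.12/kWh = 360.75 kWh
Hours = 360.75 kWh ÷ 1.08 kW = 334.0 h

334.0 h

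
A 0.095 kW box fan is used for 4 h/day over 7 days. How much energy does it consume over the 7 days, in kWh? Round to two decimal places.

Runtime = 4 h/day × 7 days = 28 h
Energy = 0.095 kW × 28 h = 2.66 kWh

2.66 kWh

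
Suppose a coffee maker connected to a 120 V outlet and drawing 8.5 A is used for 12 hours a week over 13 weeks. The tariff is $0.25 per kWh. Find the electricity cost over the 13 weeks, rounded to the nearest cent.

$39.78

Power = 8.5 A × 120 V = 1020 W = 1.02 kW
Runtime = 12 h/week × 13 weeks = 156 h
Energy = 1.02 kW × 156 h = 159.12 kWh
Cost = 159.12 kWh × $0.25/kWh = $39.78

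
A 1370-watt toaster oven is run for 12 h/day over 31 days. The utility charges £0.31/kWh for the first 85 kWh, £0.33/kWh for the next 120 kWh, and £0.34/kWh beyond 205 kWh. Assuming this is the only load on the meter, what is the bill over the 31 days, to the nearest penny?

Runtime = 12 h/day × 31 days = 372 h
Energy = 1.37 kW × 372 h = 509.64 kWh
Tier 1 (0–85 kWh): 85 × £0.31 = £26.35
Tier 2 (85–205 kWh): 120 × £0.33 = £39.6
Above 205 kWh: 304.64 × £0.34 = £103.5776
Bill = £169.53

£169.53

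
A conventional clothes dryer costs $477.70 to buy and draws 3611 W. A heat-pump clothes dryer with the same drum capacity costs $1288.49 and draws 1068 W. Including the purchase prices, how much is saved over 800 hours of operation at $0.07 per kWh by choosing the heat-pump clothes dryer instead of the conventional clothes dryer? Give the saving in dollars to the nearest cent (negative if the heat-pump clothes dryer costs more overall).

conventional clothes dryer: $477.70 + (3611/1000) kW × 800 h × $0.07 = $477.70 + $202.216 = $679.916
heat-pump clothes dryer: $1288.49 + (1068/1000) kW × 800 h × $0.07 = $1288.49 + $59.808 = $1348.298
Saving = $679.916 − $1348.298 = −$668.382 → -$668.38

-$668.38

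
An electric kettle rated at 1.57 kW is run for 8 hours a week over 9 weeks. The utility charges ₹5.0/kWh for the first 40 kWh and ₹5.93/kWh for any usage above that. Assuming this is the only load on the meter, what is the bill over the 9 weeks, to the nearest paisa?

Runtime = 8 h/week × 9 weeks = 72 h
Energy = 1.57 kW × 72 h = 113.04 kWh
Tier 1 (0–40 kWh): 40 × ₹5.0 = ₹200
Above 40 kWh: 73.04 × ₹5.93 = ₹433.1272
Bill = ₹633.13

₹633.13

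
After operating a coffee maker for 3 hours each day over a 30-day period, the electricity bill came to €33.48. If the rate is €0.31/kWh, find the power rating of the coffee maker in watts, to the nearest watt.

Energy = €33.48 ÷ €0.31/kWh = 108 kWh
Runtime = 3 h/day × 30 days = 90 h
Power = 108 kWh ÷ 90 h = 1.2 kW = 1200 W

1200 W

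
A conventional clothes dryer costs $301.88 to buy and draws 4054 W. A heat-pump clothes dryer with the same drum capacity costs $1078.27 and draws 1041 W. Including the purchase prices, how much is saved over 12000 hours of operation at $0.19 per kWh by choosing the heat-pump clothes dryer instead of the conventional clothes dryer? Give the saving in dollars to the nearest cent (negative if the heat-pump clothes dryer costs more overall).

$6093.25

conventional clothes dryer: $301.88 + (4054/1000) kW × 12000 h × $0.19 = $301.88 + $9243.12 = $9545
heat-pump clothes dryer: $1078.27 + (1041/1000) kW × 12000 h × $0.19 = $1078.27 + $2373.48 = $3451.75
Saving = $9545 − $3451.75 = $6093.25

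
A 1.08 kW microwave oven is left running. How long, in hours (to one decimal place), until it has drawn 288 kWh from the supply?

266.7 h

Hours = 288 kWh ÷ 1.08 kW = 266.7 h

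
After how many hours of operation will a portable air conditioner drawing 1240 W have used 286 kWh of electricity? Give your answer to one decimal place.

230.6 h

Hours = 286 kWh ÷ 1.24 kW = 230.6 h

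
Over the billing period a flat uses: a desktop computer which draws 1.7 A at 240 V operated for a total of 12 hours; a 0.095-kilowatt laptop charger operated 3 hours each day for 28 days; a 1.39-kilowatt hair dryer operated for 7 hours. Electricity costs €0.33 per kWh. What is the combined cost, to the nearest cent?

€7.46

desktop computer: Power = 1.7 A × 240 V = 408 W = 0.408 kW
desktop computer: 0.408 kW × 12 h = 4.896 kWh
laptop charger: Runtime = 3 h/day × 28 days = 84 h
laptop charger: 0.095 kW × 84 h = 7.98 kWh
hair dryer: 1.39 kW × 7 h = 9.73 kWh
Total energy = 22.606 kWh
Cost = 22.606 × €0.33 = €7.46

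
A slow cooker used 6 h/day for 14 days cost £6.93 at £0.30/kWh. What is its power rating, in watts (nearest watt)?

Energy = £6.93 ÷ £0.30/kWh = 23.1 kWh
Runtime = 6 h/day × 14 days = 84 h
Power = 23.1 kWh ÷ 84 h = 0.275 kW = 275 W

275 W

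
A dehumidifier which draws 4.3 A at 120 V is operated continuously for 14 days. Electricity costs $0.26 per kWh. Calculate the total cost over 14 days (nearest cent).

Power = 4.3 A × 120 V = 516 W = 0.516 kW
Runtime = 24 h × 14 = 336 h
Energy = 0.516 kW × 336 h = 173.376 kWh
Cost = 173.376 kWh × $0.26/kWh = $45.08

$45.08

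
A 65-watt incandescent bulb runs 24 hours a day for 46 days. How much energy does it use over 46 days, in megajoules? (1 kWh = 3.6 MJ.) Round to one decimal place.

258.3 MJ

Runtime = 24 h × 46 = 1104 h
Energy = 0.065 kW × 1104 h = 71.76 kWh
= 71.76 × 3.6 MJ = 258.3 MJ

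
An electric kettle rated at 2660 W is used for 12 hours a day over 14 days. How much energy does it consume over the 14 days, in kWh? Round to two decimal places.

446.88 kWh

Runtime = 12 h/day × 14 days = 168 h
Energy = 2.66 kW × 168 h = 446.88 kWh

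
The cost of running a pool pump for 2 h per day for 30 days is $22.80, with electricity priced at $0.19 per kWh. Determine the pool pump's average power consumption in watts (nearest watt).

Energy = $22.80 ÷ $0.19/kWh = 120 kWh
Runtime = 2 h/day × 30 days = 60 h
Power = 120 kWh ÷ 60 h = 2 kW = 2000 W

2000 W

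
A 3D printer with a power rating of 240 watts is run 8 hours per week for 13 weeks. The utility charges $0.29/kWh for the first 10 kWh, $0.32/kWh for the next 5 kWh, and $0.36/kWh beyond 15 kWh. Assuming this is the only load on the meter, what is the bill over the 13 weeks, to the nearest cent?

$8.09

Runtime = 8 h/week × 13 weeks = 104 h
Energy = 0.24 kW × 104 h = 24.96 kWh
Tier 1 (0–10 kWh): 10 × $0.29 = $2.9
Tier 2 (10–15 kWh): 5 × $0.32 = $1.6
Above 15 kWh: 9.96 × $0.36 = $3.5856
Bill = $8.09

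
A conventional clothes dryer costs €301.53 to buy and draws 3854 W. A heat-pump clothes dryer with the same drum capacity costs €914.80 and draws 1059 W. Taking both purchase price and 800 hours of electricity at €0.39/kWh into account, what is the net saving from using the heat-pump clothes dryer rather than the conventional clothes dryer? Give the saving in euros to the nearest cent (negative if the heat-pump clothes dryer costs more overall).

€258.77

conventional clothes dryer: €301.53 + (3854/1000) kW × 800 h × €0.39 = €301.53 + €1202.448 = €1503.978
heat-pump clothes dryer: €914.80 + (1059/1000) kW × 800 h × €0.39 = €914.80 + €330.408 = €1245.208
Saving = €1503.978 − €1245.208 = €258.77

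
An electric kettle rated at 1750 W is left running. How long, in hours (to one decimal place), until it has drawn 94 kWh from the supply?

Hours = 94 kWh ÷ 1.75 kW = 53.7 h

53.7 h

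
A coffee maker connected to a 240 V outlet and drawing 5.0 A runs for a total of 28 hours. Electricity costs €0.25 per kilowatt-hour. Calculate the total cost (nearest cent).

€8.40

Power = 5.0 A × 240 V = 1200 W = 1.2 kW
Energy = 1.2 kW × 28 h = 33.6 kWh
Cost = 33.6 kWh × €0.25/kWh = €8.40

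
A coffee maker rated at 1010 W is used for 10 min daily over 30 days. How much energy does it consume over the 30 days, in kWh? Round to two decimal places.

Runtime = 10 min × 30 = 300 min = 5 h
Energy = 1.01 kW × 5 h = 5.05 kWh

5.05 kWh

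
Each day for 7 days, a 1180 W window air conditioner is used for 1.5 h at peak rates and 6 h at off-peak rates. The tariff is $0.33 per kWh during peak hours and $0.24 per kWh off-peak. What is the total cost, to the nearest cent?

Peak energy = 1.18 kW × 1.5 h × 7 = 12.39 kWh
Off-peak energy = 1.18 kW × 6 h × 7 = 49.56 kWh
Cost = 12.39 × $0.33 + 49.56 × $0.24 = $4.0887 + $11.8944 = $15.98

$15.98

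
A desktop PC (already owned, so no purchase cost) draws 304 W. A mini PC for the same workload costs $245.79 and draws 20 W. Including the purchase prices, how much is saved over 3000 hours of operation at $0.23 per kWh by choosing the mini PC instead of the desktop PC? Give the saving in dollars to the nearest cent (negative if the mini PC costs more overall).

-$49.83

desktop PC: $0.00 + (304/1000) kW × 3000 h × $0.23 = $0.00 + $209.76 = $209.76
mini PC: $245.79 + (20/1000) kW × 3000 h × $0.23 = $245.79 + $13.8 = $259.59
Saving = $209.76 − $259.59 = −$49.83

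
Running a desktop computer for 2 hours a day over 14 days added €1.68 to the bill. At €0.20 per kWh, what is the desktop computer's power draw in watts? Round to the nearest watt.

Energy = €1.68 ÷ €0.20/kWh = 8.4 kWh
Runtime = 2 h/day × 14 days = 28 h
Power = 8.4 kWh ÷ 28 h = 0.3 kW = 300 W

300 W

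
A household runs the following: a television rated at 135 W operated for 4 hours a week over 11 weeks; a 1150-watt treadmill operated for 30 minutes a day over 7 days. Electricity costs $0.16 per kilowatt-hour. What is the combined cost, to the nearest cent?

$1.59

television: Runtime = 4 h/week × 11 weeks = 44 h
television: 0.135 kW × 44 h = 5.94 kWh
treadmill: Runtime = 30 min × 7 = 210 min = 3.5 h
treadmill: 1.15 kW × 3.5 h = 4.025 kWh
Total energy = 9.965 kWh
Cost = 9.965 × $0.16 = $1.59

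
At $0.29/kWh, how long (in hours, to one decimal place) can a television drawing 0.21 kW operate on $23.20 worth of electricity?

Energy available = $23.20 ÷ $0.29/kWh = 80 kWh
Hours = 80 kWh ÷ 0.21 kW = 381.0 h

381.0 h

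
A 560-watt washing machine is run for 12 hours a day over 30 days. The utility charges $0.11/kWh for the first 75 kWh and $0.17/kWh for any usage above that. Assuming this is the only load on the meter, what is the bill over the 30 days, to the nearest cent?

Runtime = 12 h/day × 30 days = 360 h
Energy = 0.56 kW × 360 h = 201.6 kWh
Tier 1 (0–75 kWh): 75 × $0.11 = $8.25
Above 75 kWh: 126.6 × $0.17 = $21.522
Bill = $29.77

$29.77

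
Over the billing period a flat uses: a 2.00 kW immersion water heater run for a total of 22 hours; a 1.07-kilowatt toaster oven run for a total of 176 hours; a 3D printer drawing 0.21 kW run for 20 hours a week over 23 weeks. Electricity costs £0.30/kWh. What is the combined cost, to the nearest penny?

£98.68

immersion water heater: 2 kW × 22 h = 44 kWh
toaster oven: 1.07 kW × 176 h = 188.32 kWh
3D printer: Runtime = 20 h/week × 23 weeks = 460 h
3D printer: 0.21 kW × 460 h = 96.6 kWh
Total energy = 328.92 kWh
Cost = 328.92 × £0.30 = £98.68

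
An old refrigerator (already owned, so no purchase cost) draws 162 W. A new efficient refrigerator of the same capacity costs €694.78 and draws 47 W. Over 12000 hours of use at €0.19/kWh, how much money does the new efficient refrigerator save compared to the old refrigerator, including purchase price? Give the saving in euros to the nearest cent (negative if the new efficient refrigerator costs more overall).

old refrigerator: €0.00 + (162/1000) kW × 12000 h × €0.19 = €0.00 + €369.36 = €369.36
new efficient refrigerator: €694.78 + (47/1000) kW × 12000 h × €0.19 = €694.78 + €107.16 = €801.94
Saving = €369.36 − €801.94 = −€432.58

-€432.58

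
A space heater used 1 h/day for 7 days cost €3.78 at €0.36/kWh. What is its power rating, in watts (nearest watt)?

Energy = €3.78 ÷ €0.36/kWh = 10.5 kWh
Runtime = 1 h/day × 7 days = 7 h
Power = 10.5 kWh ÷ 7 h = 1.5 kW = 1500 W

1500 W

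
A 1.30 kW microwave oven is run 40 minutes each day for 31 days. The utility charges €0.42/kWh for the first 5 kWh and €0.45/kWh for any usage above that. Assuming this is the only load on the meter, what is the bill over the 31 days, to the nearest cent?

€11.94

Runtime = 40 min × 31 = 1240 min = 20.666666… h
Energy = 1.3 kW × 20.666666… h = 26.866666… kWh
Tier 1 (0–5 kWh): 5 × €0.42 = €2.1
Above 5 kWh: 21.866666… × €0.45 = €9.84
Bill = €11.94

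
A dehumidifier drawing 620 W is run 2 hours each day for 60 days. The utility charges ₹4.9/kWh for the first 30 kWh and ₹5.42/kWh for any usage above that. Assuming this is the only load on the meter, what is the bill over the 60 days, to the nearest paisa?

₹387.65

Runtime = 2 h/day × 60 days = 120 h
Energy = 0.62 kW × 120 h = 74.4 kWh
Tier 1 (0–30 kWh): 30 × ₹4.9 = ₹147
Above 30 kWh: 44.4 × ₹5.42 = ₹240.648
Bill = ₹387.65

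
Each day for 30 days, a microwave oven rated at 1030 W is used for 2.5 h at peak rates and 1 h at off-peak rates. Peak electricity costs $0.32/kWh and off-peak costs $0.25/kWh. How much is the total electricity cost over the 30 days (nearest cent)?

Peak energy = 1.03 kW × 2.5 h × 30 = 77.25 kWh
Off-peak energy = 1.03 kW × 1 h × 30 = 30.9 kWh
Cost = 77.25 × $0.32 + 30.9 × $0.25 = $24.72 + $7.725 = $32.45

$32.45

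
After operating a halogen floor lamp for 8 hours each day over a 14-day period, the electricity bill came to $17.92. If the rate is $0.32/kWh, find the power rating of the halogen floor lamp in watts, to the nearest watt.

500 W

Energy = $17.92 ÷ $0.32/kWh = 56 kWh
Runtime = 8 h/day × 14 days = 112 h
Power = 56 kWh ÷ 112 h = 0.5 kW = 500 W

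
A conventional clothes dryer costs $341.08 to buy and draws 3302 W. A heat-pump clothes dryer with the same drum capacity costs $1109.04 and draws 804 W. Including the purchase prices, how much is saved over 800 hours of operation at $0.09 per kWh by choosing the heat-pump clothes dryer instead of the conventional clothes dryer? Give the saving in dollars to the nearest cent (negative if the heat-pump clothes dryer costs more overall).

conventional clothes dryer: $341.08 + (3302/1000) kW × 800 h × $0.09 = $341.08 + $237.744 = $578.824
heat-pump clothes dryer: $1109.04 + (804/1000) kW × 800 h × $0.09 = $1109.04 + $57.888 = $1166.928
Saving = $578.824 − $1166.928 = −$588.104 → -$588.10

-$588.10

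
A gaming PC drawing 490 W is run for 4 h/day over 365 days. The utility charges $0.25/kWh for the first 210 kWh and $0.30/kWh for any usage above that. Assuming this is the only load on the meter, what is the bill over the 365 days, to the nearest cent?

$204.12

Runtime = 4 h/day × 365 days = 1460 h
Energy = 0.49 kW × 1460 h = 715.4 kWh
Tier 1 (0–210 kWh): 210 × $0.25 = $52.5
Above 210 kWh: 505.4 × $0.30 = $151.62
Bill = $204.12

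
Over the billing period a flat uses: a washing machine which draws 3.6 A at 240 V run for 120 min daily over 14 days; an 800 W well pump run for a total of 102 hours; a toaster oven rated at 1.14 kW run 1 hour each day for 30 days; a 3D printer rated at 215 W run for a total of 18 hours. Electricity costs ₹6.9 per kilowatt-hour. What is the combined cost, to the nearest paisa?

washing machine: Power = 3.6 A × 240 V = 864 W = 0.864 kW
washing machine: Runtime = 120 min × 14 = 1680 min = 28 h
washing machine: 0.864 kW × 28 h = 24.192 kWh
well pump: 0.8 kW × 102 h = 81.6 kWh
toaster oven: Runtime = 1 h/day × 30 days = 30 h
toaster oven: 1.14 kW × 30 h = 34.2 kWh
3D printer: 0.215 kW × 18 h = 3.87 kWh
Total energy = 143.862 kWh
Cost = 143.862 × ₹6.9 = ₹992.65

₹992.65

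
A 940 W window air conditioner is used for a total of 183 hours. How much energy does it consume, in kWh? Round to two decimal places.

Energy = 0.94 kW × 183 h = 172.02 kWh

172.02 kWh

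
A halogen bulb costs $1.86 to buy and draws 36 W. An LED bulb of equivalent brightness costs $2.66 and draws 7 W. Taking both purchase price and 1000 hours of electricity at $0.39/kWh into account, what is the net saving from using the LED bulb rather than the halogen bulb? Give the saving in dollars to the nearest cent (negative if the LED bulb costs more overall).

halogen bulb: $1.86 + (36/1000) kW × 1000 h × $0.39 = $1.86 + $14.04 = $15.9
LED bulb: $2.66 + (7/1000) kW × 1000 h × $0.39 = $2.66 + $2.73 = $5.39
Saving = $15.9 − $5.39 = $10.51

$10.51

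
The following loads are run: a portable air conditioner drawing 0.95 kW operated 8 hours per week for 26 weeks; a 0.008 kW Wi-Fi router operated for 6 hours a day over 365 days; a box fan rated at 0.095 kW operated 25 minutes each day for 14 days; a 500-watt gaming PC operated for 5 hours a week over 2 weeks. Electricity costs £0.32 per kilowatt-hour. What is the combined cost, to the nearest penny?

£70.62

portable air conditioner: Runtime = 8 h/week × 26 weeks = 208 h
portable air conditioner: 0.95 kW × 208 h = 197.6 kWh
Wi-Fi router: Runtime = 6 h/day × 365 days = 2190 h
Wi-Fi router: 0.008 kW × 2190 h = 17.52 kWh
box fan: Runtime = 25 min × 14 = 350 min = 5.833333… h
box fan: 0.095 kW × 5.833333… h = 0.554166… kWh
gaming PC: Runtime = 5 h/week × 2 weeks = 10 h
gaming PC: 0.5 kW × 10 h = 5 kWh
Total energy = 220.674166… kWh
Cost = 220.674166… × £0.32 = £70.62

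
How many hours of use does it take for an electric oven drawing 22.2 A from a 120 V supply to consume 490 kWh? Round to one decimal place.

Power = 22.2 A × 120 V = 2664 W = 2.664 kW
Hours = 490 kWh ÷ 2.664 kW = 183.9 h

183.9 h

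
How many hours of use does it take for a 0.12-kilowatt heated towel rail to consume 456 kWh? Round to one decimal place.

Hours = 456 kWh ÷ 0.12 kW = 3800.0 h

3800.0 h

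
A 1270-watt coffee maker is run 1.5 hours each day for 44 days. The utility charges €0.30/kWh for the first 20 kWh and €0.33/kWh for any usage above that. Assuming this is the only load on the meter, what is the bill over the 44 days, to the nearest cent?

€27.06

Runtime = 1.5 h/day × 44 days = 66 h
Energy = 1.27 kW × 66 h = 83.82 kWh
Tier 1 (0–20 kWh): 20 × €0.30 = €6
Above 20 kWh: 63.82 × €0.33 = €21.0606
Bill = €27.06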